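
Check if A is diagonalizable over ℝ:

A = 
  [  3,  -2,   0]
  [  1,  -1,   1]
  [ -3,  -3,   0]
No

Characteristic polynomial: det(λI - A) = λ³ - 2λ² + 2λ - 15
Testing integer divisors of the constant term: p(3) = 0, so (λ - 3) is a factor:
p(λ) = (λ - 3)(λ² + λ + 5)
λ² + λ + 5 = 0  ⇒  λ = (-1 ± √((1)² - 4·(5)))/2 = (-1 ± √(-19))/2
  = (-1 + i√19)/2,  (-1 - i√19)/2
Eigenvalues: 3, (-1 + i√19)/2, (-1 - i√19)/2  (≈ 3, -0.5 + 2.179i, -0.5 - 2.179i)
Has complex eigenvalues (not diagonalizable over ℝ).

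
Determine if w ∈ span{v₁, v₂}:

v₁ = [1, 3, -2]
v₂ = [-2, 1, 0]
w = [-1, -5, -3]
No

Form the augmented matrix and row-reduce:
[v₁|v₂|w] = 
  [  1,  -2,  -1]
  [  3,   1,  -5]
  [ -2,   0,  -3]
R2 → R2 - (3)·R1
R3 → R3 + (2)·R1
R3 → R3 + (4/7)·R2
REF = 
  [    1,    -2,    -1]
  [    0,     7,    -2]
  [    0,     0, -43/7]

Row 3 reads [0 0 | -43/7], i.e. 0 = -43/7, so the system is inconsistent and w ∉ span{v₁, v₂}.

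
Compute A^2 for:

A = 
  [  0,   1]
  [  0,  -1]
A² = A·A:
A²[1,1] = (0)(0) + (1)(0) = 0
A²[1,2] = (0)(1) + (1)(-1) = -1
A²[2,1] = (0)(0) + (-1)(0) = 0
A²[2,2] = (0)(1) + (-1)(-1) = 1
A² = 
  [  0,  -1]
  [  0,   1]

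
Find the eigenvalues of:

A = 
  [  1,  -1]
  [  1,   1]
λ = 1 + i, 1 - i  (≈ 1 + 1i, 1 - 1i)

tr(A) = 2, det(A) = 2
Characteristic polynomial: λ² - tr(A)λ + det(A) = λ² - 2λ + 2
λ² - 2λ + 2 = 0  ⇒  λ = (2 ± √((-2)² - 4·(2)))/2 = (2 ± √(-4))/2
  = 1 + i,  1 - i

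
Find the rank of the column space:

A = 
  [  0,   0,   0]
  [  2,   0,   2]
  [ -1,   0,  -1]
Row reduce:
Swap R1 ↔ R2
R3 → R3 + (1/2)·R1
REF = 
  [  2,   0,   2]
  [  0,   0,   0]
  [  0,   0,   0]
Pivot columns: 1 → 1 pivot.
dim(Col(A)) = number of pivot columns = 1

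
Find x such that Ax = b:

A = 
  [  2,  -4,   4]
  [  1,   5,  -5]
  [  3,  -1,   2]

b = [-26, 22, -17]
x = [-3, 2, -3]

Row reduce the augmented matrix [A|b]:
R2 → R2 - (1/2)·R1
R3 → R3 - (3/2)·R1
R3 → R3 - (5/7)·R2
REF = 
  [  2,  -4,   4, -26]
  [  0,   7,  -7,  35]
  [  0,   0,   1,  -3]

Back-substitution:
x₃ = (-3) / 1 = -3
x₂ = (35 - (-7)(-3)) / 7 = 2
x₁ = (-26 - (-4)(2) - (4)(-3)) / 2 = -3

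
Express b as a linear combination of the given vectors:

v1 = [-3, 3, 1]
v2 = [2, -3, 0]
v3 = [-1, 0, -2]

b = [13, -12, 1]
c1 = -3, c2 = 1, c3 = -2

b = -3·v1 + 1·v2 + -2·v3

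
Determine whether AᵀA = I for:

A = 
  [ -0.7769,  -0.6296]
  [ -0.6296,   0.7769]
Yes

AᵀA = 
  [  1,   0]
  [  0,   1]
≈ I (equal to I up to the 4-dp rounding of the entries)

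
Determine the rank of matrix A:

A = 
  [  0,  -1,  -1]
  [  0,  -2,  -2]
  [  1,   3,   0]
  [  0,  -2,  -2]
rank(A) = 2

Row reduce:
Swap R1 ↔ R3
R3 → R3 - (1/2)·R2
R4 → R4 - (1)·R2
REF = 
  [  1,   3,   0]
  [  0,  -2,  -2]
  [  0,   0,   0]
  [  0,   0,   0]
Pivot columns: 1, 2 → 2 pivots.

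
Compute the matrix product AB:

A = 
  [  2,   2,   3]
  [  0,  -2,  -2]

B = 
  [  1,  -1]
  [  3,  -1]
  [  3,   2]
A is 2×3 and B is 3×2, so AB is 2×2. Each entry is (row of A)·(column of B):
AB[1,1] = (2)(1) + (2)(3) + (3)(3) = 17
AB[1,2] = (2)(-1) + (2)(-1) + (3)(2) = 2
AB[2,1] = (0)(1) + (-2)(3) + (-2)(3) = -12
AB[2,2] = (0)(-1) + (-2)(-1) + (-2)(2) = -2

AB = 
  [ 17,   2]
  [-12,  -2]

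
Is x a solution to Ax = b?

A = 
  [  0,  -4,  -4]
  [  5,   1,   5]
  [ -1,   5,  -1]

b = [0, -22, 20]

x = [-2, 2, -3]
No

Ax = [4, -23, 15] ≠ b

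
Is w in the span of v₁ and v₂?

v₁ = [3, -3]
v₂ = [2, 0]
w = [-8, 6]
Yes

Form the augmented matrix and row-reduce:
[v₁|v₂|w] = 
  [  3,   2,  -8]
  [ -3,   0,   6]
R2 → R2 + (1)·R1
REF = 
  [  3,   2,  -8]
  [  0,   2,  -2]

No row of the form [0 0 | nonzero], so the system is consistent. Back-substitution gives c₁ = -2, c₂ = -1: w = (-2)·v₁ + (-1)·v₂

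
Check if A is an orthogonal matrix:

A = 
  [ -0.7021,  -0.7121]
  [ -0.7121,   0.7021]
Yes

AᵀA = 
  [  1,   0]
  [  0,   1]
≈ I (equal to I up to the 4-dp rounding of the entries)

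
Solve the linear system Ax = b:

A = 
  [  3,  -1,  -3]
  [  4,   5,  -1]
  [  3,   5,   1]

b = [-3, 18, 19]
x = [1, 3, 1]

Row reduce the augmented matrix [A|b]:
R2 → R2 - (4/3)·R1
R3 → R3 - (1)·R1
R3 → R3 - (18/19)·R2
REF = 
  [    3,    -1,    -3,    -3]
  [    0,  19/3,     3,    22]
  [    0,     0, 22/19, 22/19]

Back-substitution:
x₃ = (22/19) / (22/19) = 1
x₂ = (22 - (3)(1)) / (19/3) = 3
x₁ = (-3 - (-1)(3) - (-3)(1)) / 3 = 1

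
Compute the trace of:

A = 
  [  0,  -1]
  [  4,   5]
5

tr(A) = 0 + 5 = 5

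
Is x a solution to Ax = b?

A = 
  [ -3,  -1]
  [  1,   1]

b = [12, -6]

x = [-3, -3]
Yes

Ax = [12, -6] = b ✓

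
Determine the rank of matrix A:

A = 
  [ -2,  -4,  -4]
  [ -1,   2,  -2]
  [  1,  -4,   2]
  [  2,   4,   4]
rank(A) = 2

Row reduce:
R2 → R2 - (1/2)·R1
R3 → R3 + (1/2)·R1
R4 → R4 + (1)·R1
R3 → R3 + (3/2)·R2
REF = 
  [ -2,  -4,  -4]
  [  0,   4,   0]
  [  0,   0,   0]
  [  0,   0,   0]
Pivot columns: 1, 2 → 2 pivots.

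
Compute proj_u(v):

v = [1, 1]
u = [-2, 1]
v·u = (1)(-2) + (1)(1) = -1
u·u = (-2)² + (1)² = 5
proj_u(v) = (v·u / u·u) × u = (-1/5) × u

proj_u(v) = [2/5, -1/5]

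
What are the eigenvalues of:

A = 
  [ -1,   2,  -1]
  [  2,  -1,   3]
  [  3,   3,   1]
Characteristic polynomial: det(λI - A) = λ³ + λ² - 11λ - 15
Testing integer divisors of the constant term: p(-3) = 0, so (λ + 3) is a factor:
p(λ) = (λ + 3)(λ² - 2λ - 5)
λ² - 2λ - 5 = 0  ⇒  λ = (2 ± √((-2)² - 4·(-5)))/2 = (2 ± √(24))/2
  = 1 + √6,  1 - √6

λ = -3, 1 + √6, 1 - √6  (≈ -3, 3.449, -1.449)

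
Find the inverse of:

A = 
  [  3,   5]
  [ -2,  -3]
det(A) = (3)(-3) - (5)(-2) = 1
For a 2×2 matrix, A⁻¹ = (1/det(A)) · [[d, -b], [-c, a]]
    = (1) · [[-3, -5], [2, 3]]

A⁻¹ = 
  [ -3,  -5]
  [  2,   3]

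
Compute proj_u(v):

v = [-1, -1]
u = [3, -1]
v·u = (-1)(3) + (-1)(-1) = -2
u·u = (3)² + (-1)² = 10
proj_u(v) = (v·u / u·u) × u = (-2/10) × u = (-1/5) × u

proj_u(v) = [-3/5, 1/5]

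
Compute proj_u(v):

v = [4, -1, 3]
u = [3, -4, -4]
v·u = (4)(3) + (-1)(-4) + (3)(-4) = 4
u·u = (3)² + (-4)² + (-4)² = 41
proj_u(v) = (v·u / u·u) × u = (4/41) × u

proj_u(v) = [12/41, -16/41, -16/41]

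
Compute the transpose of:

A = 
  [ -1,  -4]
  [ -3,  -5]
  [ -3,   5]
Aᵀ = 
  [ -1,  -3,  -3]
  [ -4,  -5,   5]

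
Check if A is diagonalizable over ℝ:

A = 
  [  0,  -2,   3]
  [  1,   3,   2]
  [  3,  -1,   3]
No

Characteristic polynomial: det(λI - A) = λ³ - 6λ² + 4λ + 36
By the rational root theorem any rational root is an integer dividing 36; none of those is a root, so p(λ) has no rational roots and hence (being an irreducible cubic) no repeated roots.
Discriminant of the cubic: Δ = -19120
Δ < 0 ⇒ one real eigenvalue and a complex-conjugate pair: λ ≈ 3.948 + 1.841i, 3.948 - 1.841i, -1.897
Has complex eigenvalues (not diagonalizable over ℝ).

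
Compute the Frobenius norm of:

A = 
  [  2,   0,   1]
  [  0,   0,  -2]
||A||_F = 3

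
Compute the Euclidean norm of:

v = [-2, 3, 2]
4.123

||v||₂ = √((-2)² + (3)² + (2)²) = √17 = 4.123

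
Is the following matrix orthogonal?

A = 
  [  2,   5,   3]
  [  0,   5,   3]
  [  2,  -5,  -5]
No

AᵀA = 
  [  8,   0,  -4]
  [  0,  75,  55]
  [ -4,  55,  43]
≠ I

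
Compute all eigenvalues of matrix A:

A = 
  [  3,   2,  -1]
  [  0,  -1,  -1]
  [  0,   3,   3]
Characteristic polynomial: det(λI - A) = λ³ - 5λ² + 6λ
The constant term is 0, so λ = 0 is a root: p(λ) = λ(λ² - 5λ + 6)
λ² - 5λ + 6 = (λ - 2)(λ - 3)

λ = 0, 3, 2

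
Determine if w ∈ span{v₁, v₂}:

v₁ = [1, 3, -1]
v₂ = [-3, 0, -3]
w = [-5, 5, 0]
No

Form the augmented matrix and row-reduce:
[v₁|v₂|w] = 
  [  1,  -3,  -5]
  [  3,   0,   5]
  [ -1,  -3,   0]
R2 → R2 - (3)·R1
R3 → R3 + (1)·R1
R3 → R3 + (2/3)·R2
REF = 
  [   1,   -3,   -5]
  [   0,    9,   20]
  [   0,    0, 25/3]

Row 3 reads [0 0 | 25/3], i.e. 0 = 25/3, so the system is inconsistent and w ∉ span{v₁, v₂}.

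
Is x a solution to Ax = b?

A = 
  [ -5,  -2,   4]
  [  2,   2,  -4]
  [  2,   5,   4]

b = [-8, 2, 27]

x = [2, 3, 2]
Yes

Ax = [-8, 2, 27] = b ✓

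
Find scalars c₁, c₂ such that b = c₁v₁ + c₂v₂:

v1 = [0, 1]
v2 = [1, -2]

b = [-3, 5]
c1 = -1, c2 = -3

b = -1·v1 + -3·v2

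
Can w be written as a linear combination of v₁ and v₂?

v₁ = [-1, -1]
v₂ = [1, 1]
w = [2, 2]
Yes

Form the augmented matrix and row-reduce:
[v₁|v₂|w] = 
  [ -1,   1,   2]
  [ -1,   1,   2]
R2 → R2 - (1)·R1
REF = 
  [ -1,   1,   2]
  [  0,   0,   0]

No row of the form [0 0 | nonzero], so the system is consistent. Back-substitution gives c₁ = -2, c₂ = 0: w = (-2)·v₁ + (0)·v₂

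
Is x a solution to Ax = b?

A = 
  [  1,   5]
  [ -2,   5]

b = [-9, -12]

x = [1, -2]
Yes

Ax = [-9, -12] = b ✓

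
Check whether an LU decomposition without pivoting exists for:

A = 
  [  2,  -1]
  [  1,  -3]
Yes.
A[1,1] = 2 ≠ 0, so Gaussian elimination proceeds without a row swap: multiplier ℓ₂₁ = (1)/(2) = 1/2, and U[2,2] = -3 - (1/2)(-1) = -5/2.
L = 
  [  1,   0]
  [1/2,   1]
U = 
  [   2,   -1]
  [   0, -5/2]
Check row 2 of LU: [(1/2)(2), (1/2)(-1) + (-5/2)] = [1, -3] = row 2 of A ✓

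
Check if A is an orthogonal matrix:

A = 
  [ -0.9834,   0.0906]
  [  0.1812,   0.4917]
No

AᵀA = 
  [  0.9999,   0]
  [  0,   0.2500]
≠ I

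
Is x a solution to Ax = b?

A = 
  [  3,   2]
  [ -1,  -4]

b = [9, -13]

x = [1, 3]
Yes

Ax = [9, -13] = b ✓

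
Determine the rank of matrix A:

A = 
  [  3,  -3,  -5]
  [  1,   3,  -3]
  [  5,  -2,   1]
Row reduce:
R2 → R2 - (1/3)·R1
R3 → R3 - (5/3)·R1
R3 → R3 - (3/4)·R2
REF = 
  [   3,   -3,   -5]
  [   0,    4, -4/3]
  [   0,    0, 31/3]
Pivot columns: 1, 2, 3 → 3 pivots.

rank(A) = 3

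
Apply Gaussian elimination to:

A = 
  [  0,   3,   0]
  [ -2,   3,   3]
Row operations:
Swap R1 ↔ R2

Resulting echelon form:
REF = 
  [ -2,   3,   3]
  [  0,   3,   0]

Rank = 2 (number of non-zero pivot rows).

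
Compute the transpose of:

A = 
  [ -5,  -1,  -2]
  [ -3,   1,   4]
Aᵀ = 
  [ -5,  -3]
  [ -1,   1]
  [ -2,   4]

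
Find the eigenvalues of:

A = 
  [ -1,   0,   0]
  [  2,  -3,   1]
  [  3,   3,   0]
Characteristic polynomial: det(λI - A) = λ³ + 4λ² - 3
Testing integer divisors of the constant term: p(-1) = 0, so (λ + 1) is a factor:
p(λ) = (λ + 1)(λ² + 3λ - 3)
λ² + 3λ - 3 = 0  ⇒  λ = (-3 ± √((3)² - 4·(-3)))/2 = (-3 ± √(21))/2
  = (-3 + √21)/2,  (-3 - √21)/2

λ = -1, (-3 + √21)/2, (-3 - √21)/2  (≈ -1, 0.7913, -3.791)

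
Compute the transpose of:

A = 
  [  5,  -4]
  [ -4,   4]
Aᵀ = 
  [  5,  -4]
  [ -4,   4]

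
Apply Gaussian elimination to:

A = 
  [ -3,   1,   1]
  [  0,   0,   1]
Row operations:
No row operations needed (already in echelon form).

Resulting echelon form:
REF = 
  [ -3,   1,   1]
  [  0,   0,   1]

Rank = 2 (number of non-zero pivot rows).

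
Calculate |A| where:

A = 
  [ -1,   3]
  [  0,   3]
For a 2×2 matrix, det = ad - bc = (-1)(3) - (3)(0) = -3

det(A) = -3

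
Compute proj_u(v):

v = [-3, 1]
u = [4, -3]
proj_u(v) = [-12/5, 9/5]

v·u = (-3)(4) + (1)(-3) = -15
u·u = (4)² + (-3)² = 25
proj_u(v) = (v·u / u·u) × u = (-15/25) × u = (-3/5) × u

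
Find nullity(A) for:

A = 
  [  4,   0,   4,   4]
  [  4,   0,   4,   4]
nullity(A) = 3

Row reduce:
R2 → R2 - (1)·R1
REF = 
  [  4,   0,   4,   4]
  [  0,   0,   0,   0]
Pivot columns: 1 → 1 pivot.
rank(A) = 1, so nullity(A) = 4 - 1 = 3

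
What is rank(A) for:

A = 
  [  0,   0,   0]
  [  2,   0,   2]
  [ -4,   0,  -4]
rank(A) = 1

Row reduce:
Swap R1 ↔ R2
R3 → R3 + (2)·R1
REF = 
  [  2,   0,   2]
  [  0,   0,   0]
  [  0,   0,   0]
Pivot columns: 1 → 1 pivot.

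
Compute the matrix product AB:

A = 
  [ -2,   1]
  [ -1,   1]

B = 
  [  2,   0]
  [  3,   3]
AB = 
  [ -1,   3]
  [  1,   3]

A is 2×2 and B is 2×2, so AB is 2×2. Each entry is (row of A)·(column of B):
AB[1,1] = (-2)(2) + (1)(3) = -1
AB[1,2] = (-2)(0) + (1)(3) = 3
AB[2,1] = (-1)(2) + (1)(3) = 1
AB[2,2] = (-1)(0) + (1)(3) = 3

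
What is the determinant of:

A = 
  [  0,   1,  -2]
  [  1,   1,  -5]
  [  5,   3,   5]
Cofactor expansion along row 1:
det(A) = (0)·((1)(5) - (-5)(3)) - (1)·((1)(5) - (-5)(5)) + (-2)·((1)(3) - (1)(5))
  = (0)(20) - (1)(30) + (-2)(-2)
  = -26

det(A) = -26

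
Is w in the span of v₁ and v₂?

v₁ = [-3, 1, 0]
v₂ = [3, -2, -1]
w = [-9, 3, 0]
Yes

Form the augmented matrix and row-reduce:
[v₁|v₂|w] = 
  [ -3,   3,  -9]
  [  1,  -2,   3]
  [  0,  -1,   0]
R2 → R2 + (1/3)·R1
R3 → R3 - (1)·R2
REF = 
  [ -3,   3,  -9]
  [  0,  -1,   0]
  [  0,   0,   0]

No row of the form [0 0 | nonzero], so the system is consistent. Back-substitution gives c₁ = 3, c₂ = 0: w = (3)·v₁ + (0)·v₂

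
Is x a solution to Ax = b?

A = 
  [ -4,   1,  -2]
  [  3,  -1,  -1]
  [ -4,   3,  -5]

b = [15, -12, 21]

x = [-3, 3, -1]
No

Ax = [17, -11, 26] ≠ b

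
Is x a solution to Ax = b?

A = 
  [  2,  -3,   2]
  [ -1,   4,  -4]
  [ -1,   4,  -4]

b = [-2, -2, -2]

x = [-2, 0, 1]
Yes

Ax = [-2, -2, -2] = b ✓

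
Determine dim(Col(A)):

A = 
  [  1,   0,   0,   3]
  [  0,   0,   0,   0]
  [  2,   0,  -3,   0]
Row reduce:
R3 → R3 - (2)·R1
Swap R2 ↔ R3
REF = 
  [  1,   0,   0,   3]
  [  0,   0,  -3,  -6]
  [  0,   0,   0,   0]
Pivot columns: 1, 3 → 2 pivots.
dim(Col(A)) = number of pivot columns = 2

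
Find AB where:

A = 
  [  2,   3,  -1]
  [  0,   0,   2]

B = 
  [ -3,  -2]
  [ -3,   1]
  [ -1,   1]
A is 2×3 and B is 3×2, so AB is 2×2. Each entry is (row of A)·(column of B):
AB[1,1] = (2)(-3) + (3)(-3) + (-1)(-1) = -14
AB[1,2] = (2)(-2) + (3)(1) + (-1)(1) = -2
AB[2,1] = (0)(-3) + (0)(-3) + (2)(-1) = -2
AB[2,2] = (0)(-2) + (0)(1) + (2)(1) = 2

AB = 
  [-14,  -2]
  [ -2,   2]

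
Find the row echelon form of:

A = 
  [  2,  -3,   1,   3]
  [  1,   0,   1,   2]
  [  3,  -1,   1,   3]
Row operations:
R2 → R2 - (1/2)·R1
R3 → R3 - (3/2)·R1
R3 → R3 - (7/3)·R2

Resulting echelon form:
REF = 
  [   2,   -3,    1,    3]
  [   0,  3/2,  1/2,  1/2]
  [   0,    0, -5/3, -8/3]

Rank = 3 (number of non-zero pivot rows).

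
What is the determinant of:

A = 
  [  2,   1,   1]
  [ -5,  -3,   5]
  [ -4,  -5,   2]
Cofactor expansion along row 1:
det(A) = (2)·((-3)(2) - (5)(-5)) - (1)·((-5)(2) - (5)(-4)) + (1)·((-5)(-5) - (-3)(-4))
  = (2)(19) - (1)(10) + (1)(13)
  = 41

det(A) = 41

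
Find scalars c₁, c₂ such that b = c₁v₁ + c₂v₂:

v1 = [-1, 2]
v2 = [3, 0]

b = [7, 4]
c1 = 2, c2 = 3

b = 2·v1 + 3·v2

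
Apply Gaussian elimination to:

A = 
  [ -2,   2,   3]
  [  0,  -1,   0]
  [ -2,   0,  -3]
Row operations:
R3 → R3 - (1)·R1
R3 → R3 - (2)·R2

Resulting echelon form:
REF = 
  [ -2,   2,   3]
  [  0,  -1,   0]
  [  0,   0,  -6]

Rank = 3 (number of non-zero pivot rows).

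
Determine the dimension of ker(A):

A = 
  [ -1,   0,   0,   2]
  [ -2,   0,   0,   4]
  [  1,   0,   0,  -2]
nullity(A) = 3

Row reduce:
R2 → R2 - (2)·R1
R3 → R3 + (1)·R1
REF = 
  [ -1,   0,   0,   2]
  [  0,   0,   0,   0]
  [  0,   0,   0,   0]
Pivot columns: 1 → 1 pivot.
rank(A) = 1, so nullity(A) = 4 - 1 = 3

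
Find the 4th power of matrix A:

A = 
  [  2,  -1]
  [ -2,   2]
A² = A·A:
A²[1,1] = (2)(2) + (-1)(-2) = 6
A²[1,2] = (2)(-1) + (-1)(2) = -4
A²[2,1] = (-2)(2) + (2)(-2) = -8
A²[2,2] = (-2)(-1) + (2)(2) = 6
A² = 
  [  6,  -4]
  [ -8,   6]

A^3 = A^2·A:
A^3[1,1] = (6)(2) + (-4)(-2) = 20
A^3[1,2] = (6)(-1) + (-4)(2) = -14
A^3[2,1] = (-8)(2) + (6)(-2) = -28
A^3[2,2] = (-8)(-1) + (6)(2) = 20
A^3 = 
  [ 20, -14]
  [-28,  20]

A^4 = A^3·A:
A^4[1,1] = (20)(2) + (-14)(-2) = 68
A^4[1,2] = (20)(-1) + (-14)(2) = -48
A^4[2,1] = (-28)(2) + (20)(-2) = -96
A^4[2,2] = (-28)(-1) + (20)(2) = 68
A^4 = 
  [ 68, -48]
  [-96,  68]

Therefore
A^4 = 
  [ 68, -48]
  [-96,  68]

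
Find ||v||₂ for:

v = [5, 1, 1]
5.196

||v||₂ = √((5)² + (1)² + (1)²) = √27 = 5.196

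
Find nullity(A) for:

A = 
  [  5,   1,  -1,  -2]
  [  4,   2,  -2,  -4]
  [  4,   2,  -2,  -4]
nullity(A) = 2

Row reduce:
R2 → R2 - (4/5)·R1
R3 → R3 - (4/5)·R1
R3 → R3 - (1)·R2
REF = 
  [    5,     1,    -1,    -2]
  [    0,   6/5,  -6/5, -12/5]
  [    0,     0,     0,     0]
Pivot columns: 1, 2 → 2 pivots.
rank(A) = 2, so nullity(A) = 4 - 2 = 2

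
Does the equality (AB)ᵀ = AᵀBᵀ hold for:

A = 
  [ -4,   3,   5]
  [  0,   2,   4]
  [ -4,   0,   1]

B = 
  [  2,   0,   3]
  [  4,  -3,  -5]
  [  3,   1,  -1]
No

(AB)ᵀ = 
  [ 19,  20,  -5]
  [ -4,  -2,   1]
  [-32, -14, -13]

AᵀBᵀ = 
  [-20,   4,  -8]
  [  6,   6,  11]
  [ 13,   3,  18]

The two matrices differ, so (AB)ᵀ ≠ AᵀBᵀ in general. The correct identity is (AB)ᵀ = BᵀAᵀ.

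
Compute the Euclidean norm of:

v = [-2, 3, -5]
6.164

||v||₂ = √((-2)² + (3)² + (-5)²) = √38 = 6.164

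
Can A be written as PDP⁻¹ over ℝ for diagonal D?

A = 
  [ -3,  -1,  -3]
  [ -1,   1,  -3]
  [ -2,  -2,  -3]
Yes

Characteristic polynomial: det(λI - A) = λ³ + 5λ² - 10λ - 12
By the rational root theorem any rational root is an integer dividing 12; none of those is a root, so p(λ) has no rational roots and hence (being an irreducible cubic) no repeated roots.
Discriminant of the cubic: Δ = 19412
Δ > 0 ⇒ three distinct real eigenvalues: λ ≈ -6.287, -0.8806, 2.168
Three distinct real eigenvalues, so A has 3 independent eigenvectors.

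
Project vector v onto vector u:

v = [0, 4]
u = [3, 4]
proj_u(v) = [48/25, 64/25]

v·u = (0)(3) + (4)(4) = 16
u·u = (3)² + (4)² = 25
proj_u(v) = (v·u / u·u) × u = (16/25) × u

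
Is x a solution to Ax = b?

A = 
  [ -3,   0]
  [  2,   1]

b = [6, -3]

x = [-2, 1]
Yes

Ax = [6, -3] = b ✓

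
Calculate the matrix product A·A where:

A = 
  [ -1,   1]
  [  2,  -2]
A² = A·A:
A²[1,1] = (-1)(-1) + (1)(2) = 3
A²[1,2] = (-1)(1) + (1)(-2) = -3
A²[2,1] = (2)(-1) + (-2)(2) = -6
A²[2,2] = (2)(1) + (-2)(-2) = 6
A² = 
  [  3,  -3]
  [ -6,   6]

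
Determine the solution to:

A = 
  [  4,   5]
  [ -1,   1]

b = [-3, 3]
x = [-2, 1]

Row reduce the augmented matrix [A|b]:
R2 → R2 + (1/4)·R1
REF = 
  [  4,   5,  -3]
  [  0, 9/4, 9/4]

Back-substitution:
x₂ = (9/4) / (9/4) = 1
x₁ = (-3 - (5)(1)) / 4 = -2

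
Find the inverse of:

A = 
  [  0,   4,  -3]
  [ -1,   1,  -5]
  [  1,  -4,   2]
det(A) = (0)·((1)(2) - (-5)(-4)) - (4)·((-1)(2) - (-5)(1)) + (-3)·((-1)(-4) - (1)(1))
  = (0)(-18) - (4)(3) + (-3)(3)
  = -21
det(A) = -21 ≠ 0, so A is invertible.

Cofactors Cᵢⱼ = (-1)ⁱ⁺ʲ·Mᵢⱼ:
C = 
  [-18,  -3,   3]
  [  4,   3,   4]
  [-17,   3,   4]

adj(A) = Cᵀ:
adj(A) = 
  [-18,   4, -17]
  [ -3,   3,   3]
  [  3,   4,   4]

A⁻¹ = (-1/21) · adj(A):
A⁻¹ = 
  [  6/7, -4/21, 17/21]
  [  1/7,  -1/7,  -1/7]
  [ -1/7, -4/21, -4/21]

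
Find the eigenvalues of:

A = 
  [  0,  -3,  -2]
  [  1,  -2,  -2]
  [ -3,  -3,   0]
Characteristic polynomial: det(λI - A) = λ³ + 2λ² - 9λ
The constant term is 0, so λ = 0 is a root: p(λ) = λ(λ² + 2λ - 9)
λ² + 2λ - 9 = 0  ⇒  λ = (-2 ± √((2)² - 4·(-9)))/2 = (-2 ± √(40))/2
  = -1 + √10,  -1 - √10

λ = 0, -1 + √10, -1 - √10  (≈ 0, 2.162, -4.162)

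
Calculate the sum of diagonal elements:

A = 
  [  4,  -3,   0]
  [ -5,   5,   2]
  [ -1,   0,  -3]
6

tr(A) = 4 + 5 + -3 = 6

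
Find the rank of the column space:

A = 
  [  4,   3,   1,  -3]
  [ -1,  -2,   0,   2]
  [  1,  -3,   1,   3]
Row reduce:
R2 → R2 + (1/4)·R1
R3 → R3 - (1/4)·R1
R3 → R3 - (3)·R2
REF = 
  [   4,    3,    1,   -3]
  [   0, -5/4,  1/4,  5/4]
  [   0,    0,    0,    0]
Pivot columns: 1, 2 → 2 pivots.
dim(Col(A)) = number of pivot columns = 2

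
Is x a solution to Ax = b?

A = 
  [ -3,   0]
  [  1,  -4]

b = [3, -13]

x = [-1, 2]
No

Ax = [3, -9] ≠ b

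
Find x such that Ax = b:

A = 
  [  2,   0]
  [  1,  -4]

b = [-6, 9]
Row reduce the augmented matrix [A|b]:
R2 → R2 - (1/2)·R1
REF = 
  [  2,   0,  -6]
  [  0,  -4,  12]

Back-substitution:
x₂ = 12 / (-4) = -3
x₁ = (-6 - (0)(-3)) / 2 = -3

x = [-3, -3]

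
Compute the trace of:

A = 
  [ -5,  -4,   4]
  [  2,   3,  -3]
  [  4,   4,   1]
-1

tr(A) = -5 + 3 + 1 = -1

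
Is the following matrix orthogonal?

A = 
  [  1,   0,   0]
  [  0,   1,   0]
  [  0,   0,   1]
Yes

AᵀA = 
  [  1,   0,   0]
  [  0,   1,   0]
  [  0,   0,   1]
= I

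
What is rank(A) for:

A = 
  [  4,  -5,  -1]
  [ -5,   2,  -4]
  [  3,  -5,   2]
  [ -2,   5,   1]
rank(A) = 3

Row reduce:
R2 → R2 + (5/4)·R1
R3 → R3 - (3/4)·R1
R4 → R4 + (1/2)·R1
R3 → R3 - (5/17)·R2
R4 → R4 + (10/17)·R2
R4 → R4 + (44/73)·R3
REF = 
  [    4,    -5,    -1]
  [    0, -17/4, -21/4]
  [    0,     0, 73/17]
  [    0,     0,     0]
Pivot columns: 1, 2, 3 → 3 pivots.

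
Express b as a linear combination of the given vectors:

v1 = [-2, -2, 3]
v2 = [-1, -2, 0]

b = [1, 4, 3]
c1 = 1, c2 = -3

b = 1·v1 + -3·v2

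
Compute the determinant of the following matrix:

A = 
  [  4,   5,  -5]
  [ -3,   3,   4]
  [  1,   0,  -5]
Cofactor expansion along row 1:
det(A) = (4)·((3)(-5) - (4)(0)) - (5)·((-3)(-5) - (4)(1)) + (-5)·((-3)(0) - (3)(1))
  = (4)(-15) - (5)(11) + (-5)(-3)
  = -100

det(A) = -100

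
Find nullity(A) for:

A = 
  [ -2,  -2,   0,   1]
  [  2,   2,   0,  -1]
nullity(A) = 3

Row reduce:
R2 → R2 + (1)·R1
REF = 
  [ -2,  -2,   0,   1]
  [  0,   0,   0,   0]
Pivot columns: 1 → 1 pivot.
rank(A) = 1, so nullity(A) = 4 - 1 = 3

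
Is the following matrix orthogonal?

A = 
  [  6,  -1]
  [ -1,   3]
No

AᵀA = 
  [ 37,  -9]
  [ -9,  10]
≠ I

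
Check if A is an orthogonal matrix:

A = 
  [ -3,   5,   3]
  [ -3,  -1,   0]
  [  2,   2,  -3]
No

AᵀA = 
  [ 22,  -8, -15]
  [ -8,  30,   9]
  [-15,   9,  18]
≠ I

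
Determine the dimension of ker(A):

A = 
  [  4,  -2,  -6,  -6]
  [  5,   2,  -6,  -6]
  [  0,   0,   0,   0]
nullity(A) = 2

Row reduce:
R2 → R2 - (5/4)·R1
REF = 
  [  4,  -2,  -6,  -6]
  [  0, 9/2, 3/2, 3/2]
  [  0,   0,   0,   0]
Pivot columns: 1, 2 → 2 pivots.
rank(A) = 2, so nullity(A) = 4 - 2 = 2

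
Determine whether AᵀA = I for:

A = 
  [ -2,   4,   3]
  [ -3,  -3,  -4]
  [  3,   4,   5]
No

AᵀA = 
  [ 22,  13,  21]
  [ 13,  41,  44]
  [ 21,  44,  50]
≠ I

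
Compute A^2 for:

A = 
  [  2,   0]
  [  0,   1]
A² = A·A:
A²[1,1] = (2)(2) + (0)(0) = 4
A²[1,2] = (2)(0) + (0)(1) = 0
A²[2,1] = (0)(2) + (1)(0) = 0
A²[2,2] = (0)(0) + (1)(1) = 1
A² = 
  [  4,   0]
  [  0,   1]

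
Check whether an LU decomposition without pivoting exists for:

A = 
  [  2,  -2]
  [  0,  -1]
Yes.
A[1,1] = 2 ≠ 0, so Gaussian elimination proceeds without a row swap: multiplier ℓ₂₁ = (0)/(2) = 0, and U[2,2] = -1 - (0)(-2) = -1.
L = 
  [  1,   0]
  [  0,   1]
U = 
  [  2,  -2]
  [  0,  -1]
Check row 2 of LU: [(0)(2), (0)(-2) + (-1)] = [0, -1] = row 2 of A ✓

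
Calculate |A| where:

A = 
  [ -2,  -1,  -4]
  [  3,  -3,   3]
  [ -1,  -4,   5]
84

Cofactor expansion along row 1:
det(A) = (-2)·((-3)(5) - (3)(-4)) - (-1)·((3)(5) - (3)(-1)) + (-4)·((3)(-4) - (-3)(-1))
  = (-2)(-3) - (-1)(18) + (-4)(-15)
  = 84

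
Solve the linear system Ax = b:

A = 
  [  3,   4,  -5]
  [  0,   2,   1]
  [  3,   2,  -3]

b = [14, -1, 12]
x = [3, 0, -1]

Row reduce the augmented matrix [A|b]:
R3 → R3 - (1)·R1
R3 → R3 + (1)·R2
REF = 
  [  3,   4,  -5,  14]
  [  0,   2,   1,  -1]
  [  0,   0,   3,  -3]

Back-substitution:
x₃ = (-3) / 3 = -1
x₂ = (-1 - (1)(-1)) / 2 = 0
x₁ = (14 - (4)(0) - (-5)(-1)) / 3 = 3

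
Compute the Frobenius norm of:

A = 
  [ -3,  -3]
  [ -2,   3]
||A||_F = 5.568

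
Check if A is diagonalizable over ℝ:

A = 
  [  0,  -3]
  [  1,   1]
No

tr(A) = 1, det(A) = 3
Characteristic polynomial: λ² - tr(A)λ + det(A) = λ² - λ + 3
λ² - λ + 3 = 0  ⇒  λ = (1 ± √((-1)² - 4·(3)))/2 = (1 ± √(-11))/2
  = (1 + i√11)/2,  (1 - i√11)/2
Eigenvalues: (1 + i√11)/2, (1 - i√11)/2  (≈ 0.5 + 1.658i, 0.5 - 1.658i)
Has complex eigenvalues (not diagonalizable over ℝ).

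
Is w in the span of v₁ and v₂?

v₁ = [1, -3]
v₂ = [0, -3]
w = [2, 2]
Yes

Form the augmented matrix and row-reduce:
[v₁|v₂|w] = 
  [  1,   0,   2]
  [ -3,  -3,   2]
R2 → R2 + (3)·R1
REF = 
  [  1,   0,   2]
  [  0,  -3,   8]

No row of the form [0 0 | nonzero], so the system is consistent. Back-substitution gives c₁ = 2, c₂ = -8/3: w = (2)·v₁ + (-8/3)·v₂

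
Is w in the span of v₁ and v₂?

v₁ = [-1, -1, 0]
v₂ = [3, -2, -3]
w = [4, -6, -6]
Yes

Form the augmented matrix and row-reduce:
[v₁|v₂|w] = 
  [ -1,   3,   4]
  [ -1,  -2,  -6]
  [  0,  -3,  -6]
R2 → R2 - (1)·R1
R3 → R3 - (3/5)·R2
REF = 
  [ -1,   3,   4]
  [  0,  -5, -10]
  [  0,   0,   0]

No row of the form [0 0 | nonzero], so the system is consistent. Back-substitution gives c₁ = 2, c₂ = 2: w = (2)·v₁ + (2)·v₂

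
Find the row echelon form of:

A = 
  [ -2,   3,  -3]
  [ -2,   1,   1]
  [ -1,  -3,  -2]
Row operations:
R2 → R2 - (1)·R1
R3 → R3 - (1/2)·R1
R3 → R3 - (9/4)·R2

Resulting echelon form:
REF = 
  [   -2,     3,    -3]
  [    0,    -2,     4]
  [    0,     0, -19/2]

Rank = 3 (number of non-zero pivot rows).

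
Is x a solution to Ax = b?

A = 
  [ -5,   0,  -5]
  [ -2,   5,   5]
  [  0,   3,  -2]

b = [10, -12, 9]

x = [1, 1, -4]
No

Ax = [15, -17, 11] ≠ b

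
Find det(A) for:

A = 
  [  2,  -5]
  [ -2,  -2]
-14

For a 2×2 matrix, det = ad - bc = (2)(-2) - (-5)(-2) = -14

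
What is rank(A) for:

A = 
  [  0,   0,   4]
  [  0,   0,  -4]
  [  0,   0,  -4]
Row reduce:
R2 → R2 + (1)·R1
R3 → R3 + (1)·R1
REF = 
  [  0,   0,   4]
  [  0,   0,   0]
  [  0,   0,   0]
Pivot columns: 3 → 1 pivot.

rank(A) = 1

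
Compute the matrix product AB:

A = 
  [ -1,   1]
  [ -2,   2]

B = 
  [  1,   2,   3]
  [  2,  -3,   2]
AB = 
  [  1,  -5,  -1]
  [  2, -10,  -2]

A is 2×2 and B is 2×3, so AB is 2×3. Each entry is (row of A)·(column of B):
AB[1,1] = (-1)(1) + (1)(2) = 1
AB[1,2] = (-1)(2) + (1)(-3) = -5
AB[1,3] = (-1)(3) + (1)(2) = -1
AB[2,1] = (-2)(1) + (2)(2) = 2
AB[2,2] = (-2)(2) + (2)(-3) = -10
AB[2,3] = (-2)(3) + (2)(2) = -2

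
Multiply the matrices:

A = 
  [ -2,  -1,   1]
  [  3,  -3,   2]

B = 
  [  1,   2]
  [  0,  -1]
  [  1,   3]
A is 2×3 and B is 3×2, so AB is 2×2. Each entry is (row of A)·(column of B):
AB[1,1] = (-2)(1) + (-1)(0) + (1)(1) = -1
AB[1,2] = (-2)(2) + (-1)(-1) + (1)(3) = 0
AB[2,1] = (3)(1) + (-3)(0) + (2)(1) = 5
AB[2,2] = (3)(2) + (-3)(-1) + (2)(3) = 15

AB = 
  [ -1,   0]
  [  5,  15]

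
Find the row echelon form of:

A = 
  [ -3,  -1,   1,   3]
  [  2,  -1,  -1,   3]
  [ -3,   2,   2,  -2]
Row operations:
R2 → R2 + (2/3)·R1
R3 → R3 - (1)·R1
R3 → R3 + (9/5)·R2

Resulting echelon form:
REF = 
  [  -3,   -1,    1,    3]
  [   0, -5/3, -1/3,    5]
  [   0,    0,  2/5,    4]

Rank = 3 (number of non-zero pivot rows).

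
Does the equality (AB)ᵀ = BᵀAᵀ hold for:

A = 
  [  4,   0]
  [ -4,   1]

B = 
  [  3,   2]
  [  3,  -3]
Yes

(AB)ᵀ = 
  [ 12,  -9]
  [  8, -11]

BᵀAᵀ = 
  [ 12,  -9]
  [  8, -11]

Both sides are equal — this is the standard identity (AB)ᵀ = BᵀAᵀ, which holds for all A, B.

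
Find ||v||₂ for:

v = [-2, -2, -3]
4.123

||v||₂ = √((-2)² + (-2)² + (-3)²) = √17 = 4.123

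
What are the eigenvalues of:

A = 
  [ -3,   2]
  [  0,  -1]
λ = -1, -3

tr(A) = -4, det(A) = 3
Characteristic polynomial: λ² - tr(A)λ + det(A) = λ² + 4λ + 3
λ² + 4λ + 3 = (λ + 3)(λ + 1)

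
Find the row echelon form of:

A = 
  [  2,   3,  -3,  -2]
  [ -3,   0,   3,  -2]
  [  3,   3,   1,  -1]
Row operations:
R2 → R2 + (3/2)·R1
R3 → R3 - (3/2)·R1
R3 → R3 + (1/3)·R2

Resulting echelon form:
REF = 
  [   2,    3,   -3,   -2]
  [   0,  9/2, -3/2,   -5]
  [   0,    0,    5,  1/3]

Rank = 3 (number of non-zero pivot rows).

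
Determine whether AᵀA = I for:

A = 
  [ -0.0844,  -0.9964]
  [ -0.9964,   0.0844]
Yes

AᵀA = 
  [  0.9999,   0]
  [  0,   0.9999]
≈ I (equal to I up to the 4-dp rounding of the entries)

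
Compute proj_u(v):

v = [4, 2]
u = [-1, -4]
proj_u(v) = [12/17, 48/17]

v·u = (4)(-1) + (2)(-4) = -12
u·u = (-1)² + (-4)² = 17
proj_u(v) = (v·u / u·u) × u = (-12/17) × u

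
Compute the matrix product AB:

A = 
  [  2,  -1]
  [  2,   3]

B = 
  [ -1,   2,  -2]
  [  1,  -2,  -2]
A is 2×2 and B is 2×3, so AB is 2×3. Each entry is (row of A)·(column of B):
AB[1,1] = (2)(-1) + (-1)(1) = -3
AB[1,2] = (2)(2) + (-1)(-2) = 6
AB[1,3] = (2)(-2) + (-1)(-2) = -2
AB[2,1] = (2)(-1) + (3)(1) = 1
AB[2,2] = (2)(2) + (3)(-2) = -2
AB[2,3] = (2)(-2) + (3)(-2) = -10

AB = 
  [ -3,   6,  -2]
  [  1,  -2, -10]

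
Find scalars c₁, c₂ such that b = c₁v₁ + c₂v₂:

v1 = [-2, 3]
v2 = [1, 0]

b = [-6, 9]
c1 = 3, c2 = 0

b = 3·v1 + 0·v2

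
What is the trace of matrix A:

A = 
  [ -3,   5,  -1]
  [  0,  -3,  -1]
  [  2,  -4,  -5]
-11

tr(A) = -3 + -3 + -5 = -11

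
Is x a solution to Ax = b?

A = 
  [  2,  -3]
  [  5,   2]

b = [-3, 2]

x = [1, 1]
No

Ax = [-1, 7] ≠ b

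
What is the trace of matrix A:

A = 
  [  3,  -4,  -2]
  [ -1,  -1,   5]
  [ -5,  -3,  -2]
0

tr(A) = 3 + -1 + -2 = 0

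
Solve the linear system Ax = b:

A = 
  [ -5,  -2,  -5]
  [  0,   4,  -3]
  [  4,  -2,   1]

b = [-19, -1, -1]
x = [0, 2, 3]

Row reduce the augmented matrix [A|b]:
R3 → R3 + (4/5)·R1
R3 → R3 + (9/10)·R2
REF = 
  [     -5,      -2,      -5,     -19]
  [      0,       4,      -3,      -1]
  [      0,       0,  -57/10, -171/10]

Back-substitution:
x₃ = (-171/10) / (-57/10) = 3
x₂ = (-1 - (-3)(3)) / 4 = 2
x₁ = (-19 - (-2)(2) - (-5)(3)) / (-5) = 0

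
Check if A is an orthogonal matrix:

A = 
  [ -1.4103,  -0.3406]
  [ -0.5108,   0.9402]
No

AᵀA = 
  [  2.2499,   0.0001]
  [  0.0001,   1]
≠ I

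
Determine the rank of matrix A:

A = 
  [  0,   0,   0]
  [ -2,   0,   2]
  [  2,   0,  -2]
rank(A) = 1

Row reduce:
Swap R1 ↔ R2
R3 → R3 + (1)·R1
REF = 
  [ -2,   0,   2]
  [  0,   0,   0]
  [  0,   0,   0]
Pivot columns: 1 → 1 pivot.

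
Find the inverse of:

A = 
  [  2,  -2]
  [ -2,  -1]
det(A) = (2)(-1) - (-2)(-2) = -6
For a 2×2 matrix, A⁻¹ = (1/det(A)) · [[d, -b], [-c, a]]
    = (-1/6) · [[-1, 2], [2, 2]]

A⁻¹ = 
  [ 1/6, -1/3]
  [-1/3, -1/3]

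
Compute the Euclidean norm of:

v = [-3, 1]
3.162

||v||₂ = √((-3)² + (1)²) = √10 = 3.162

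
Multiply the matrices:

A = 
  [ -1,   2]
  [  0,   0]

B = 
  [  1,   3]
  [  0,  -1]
A is 2×2 and B is 2×2, so AB is 2×2. Each entry is (row of A)·(column of B):
AB[1,1] = (-1)(1) + (2)(0) = -1
AB[1,2] = (-1)(3) + (2)(-1) = -5
AB[2,1] = (0)(1) + (0)(0) = 0
AB[2,2] = (0)(3) + (0)(-1) = 0

AB = 
  [ -1,  -5]
  [  0,   0]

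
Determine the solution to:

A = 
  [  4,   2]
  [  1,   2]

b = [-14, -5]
Row reduce the augmented matrix [A|b]:
R2 → R2 - (1/4)·R1
REF = 
  [   4,    2,  -14]
  [   0,  3/2, -3/2]

Back-substitution:
x₂ = (-3/2) / (3/2) = -1
x₁ = (-14 - (2)(-1)) / 4 = -3

x = [-3, -1]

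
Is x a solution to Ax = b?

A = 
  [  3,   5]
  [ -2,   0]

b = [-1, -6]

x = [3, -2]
Yes

Ax = [-1, -6] = b ✓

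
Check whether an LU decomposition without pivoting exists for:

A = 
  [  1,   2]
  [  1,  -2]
Yes.
A[1,1] = 1 ≠ 0, so Gaussian elimination proceeds without a row swap: multiplier ℓ₂₁ = (1)/(1) = 1, and U[2,2] = -2 - (1)(2) = -4.
L = 
  [  1,   0]
  [  1,   1]
U = 
  [  1,   2]
  [  0,  -4]
Check row 2 of LU: [(1)(1), (1)(2) + (-4)] = [1, -2] = row 2 of A ✓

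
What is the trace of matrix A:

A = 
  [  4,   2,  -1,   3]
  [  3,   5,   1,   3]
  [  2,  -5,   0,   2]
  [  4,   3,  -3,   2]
11

tr(A) = 4 + 5 + 0 + 2 = 11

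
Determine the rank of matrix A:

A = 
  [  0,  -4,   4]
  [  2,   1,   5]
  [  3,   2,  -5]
Row reduce:
Swap R1 ↔ R2
R3 → R3 - (3/2)·R1
R3 → R3 + (1/8)·R2
REF = 
  [  2,   1,   5]
  [  0,  -4,   4]
  [  0,   0, -12]
Pivot columns: 1, 2, 3 → 3 pivots.

rank(A) = 3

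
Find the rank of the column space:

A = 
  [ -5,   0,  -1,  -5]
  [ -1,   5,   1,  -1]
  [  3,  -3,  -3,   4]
Row reduce:
R2 → R2 - (1/5)·R1
R3 → R3 + (3/5)·R1
R3 → R3 + (3/5)·R2
REF = 
  [    -5,      0,     -1,     -5]
  [     0,      5,    6/5,      0]
  [     0,      0, -72/25,      1]
Pivot columns: 1, 2, 3 → 3 pivots.
dim(Col(A)) = number of pivot columns = 3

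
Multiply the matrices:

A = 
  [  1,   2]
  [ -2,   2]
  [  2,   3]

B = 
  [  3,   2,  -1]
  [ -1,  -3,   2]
A is 3×2 and B is 2×3, so AB is 3×3. Each entry is (row of A)·(column of B):
AB[1,1] = (1)(3) + (2)(-1) = 1
AB[1,2] = (1)(2) + (2)(-3) = -4
AB[1,3] = (1)(-1) + (2)(2) = 3
AB[2,1] = (-2)(3) + (2)(-1) = -8
AB[2,2] = (-2)(2) + (2)(-3) = -10
AB[2,3] = (-2)(-1) + (2)(2) = 6
AB[3,1] = (2)(3) + (3)(-1) = 3
AB[3,2] = (2)(2) + (3)(-3) = -5
AB[3,3] = (2)(-1) + (3)(2) = 4

AB = 
  [  1,  -4,   3]
  [ -8, -10,   6]
  [  3,  -5,   4]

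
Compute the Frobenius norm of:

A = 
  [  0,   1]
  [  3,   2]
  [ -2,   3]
||A||_F = 5.196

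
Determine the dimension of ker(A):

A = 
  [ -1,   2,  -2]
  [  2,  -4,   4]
nullity(A) = 2

Row reduce:
R2 → R2 + (2)·R1
REF = 
  [ -1,   2,  -2]
  [  0,   0,   0]
Pivot columns: 1 → 1 pivot.
rank(A) = 1, so nullity(A) = 3 - 1 = 2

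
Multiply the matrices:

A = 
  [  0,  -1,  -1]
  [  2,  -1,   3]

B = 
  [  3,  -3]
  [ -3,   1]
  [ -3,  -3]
AB = 
  [  6,   2]
  [  0, -16]

A is 2×3 and B is 3×2, so AB is 2×2. Each entry is (row of A)·(column of B):
AB[1,1] = (0)(3) + (-1)(-3) + (-1)(-3) = 6
AB[1,2] = (0)(-3) + (-1)(1) + (-1)(-3) = 2
AB[2,1] = (2)(3) + (-1)(-3) + (3)(-3) = 0
AB[2,2] = (2)(-3) + (-1)(1) + (3)(-3) = -16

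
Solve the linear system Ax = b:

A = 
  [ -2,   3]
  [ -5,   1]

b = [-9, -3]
Row reduce the augmented matrix [A|b]:
R2 → R2 - (5/2)·R1
REF = 
  [   -2,     3,    -9]
  [    0, -13/2,  39/2]

Back-substitution:
x₂ = (39/2) / (-13/2) = -3
x₁ = (-9 - (3)(-3)) / (-2) = 0

x = [0, -3]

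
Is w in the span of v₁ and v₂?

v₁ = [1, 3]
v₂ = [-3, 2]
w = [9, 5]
Yes

Form the augmented matrix and row-reduce:
[v₁|v₂|w] = 
  [  1,  -3,   9]
  [  3,   2,   5]
R2 → R2 - (3)·R1
REF = 
  [  1,  -3,   9]
  [  0,  11, -22]

No row of the form [0 0 | nonzero], so the system is consistent. Back-substitution gives c₁ = 3, c₂ = -2: w = (3)·v₁ + (-2)·v₂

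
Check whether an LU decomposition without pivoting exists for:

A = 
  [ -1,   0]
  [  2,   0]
Yes.
A[1,1] = -1 ≠ 0, so Gaussian elimination proceeds without a row swap: multiplier ℓ₂₁ = (2)/(-1) = -2, and U[2,2] = 0 - (-2)(0) = 0.
L = 
  [  1,   0]
  [ -2,   1]
U = 
  [ -1,   0]
  [  0,   0]
Check row 2 of LU: [(-2)(-1), (-2)(0) + 0] = [2, 0] = row 2 of A ✓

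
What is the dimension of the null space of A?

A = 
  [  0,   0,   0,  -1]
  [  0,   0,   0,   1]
nullity(A) = 3

Row reduce:
R2 → R2 + (1)·R1
REF = 
  [  0,   0,   0,  -1]
  [  0,   0,   0,   0]
Pivot columns: 4 → 1 pivot.
rank(A) = 1, so nullity(A) = 4 - 1 = 3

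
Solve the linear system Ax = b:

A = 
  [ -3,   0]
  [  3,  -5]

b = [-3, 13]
x = [1, -2]

Row reduce the augmented matrix [A|b]:
R2 → R2 + (1)·R1
REF = 
  [ -3,   0,  -3]
  [  0,  -5,  10]

Back-substitution:
x₂ = 10 / (-5) = -2
x₁ = (-3 - (0)(-2)) / (-3) = 1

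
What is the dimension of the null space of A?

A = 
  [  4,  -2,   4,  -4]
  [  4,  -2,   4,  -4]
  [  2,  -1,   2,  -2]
nullity(A) = 3

Row reduce:
R2 → R2 - (1)·R1
R3 → R3 - (1/2)·R1
REF = 
  [  4,  -2,   4,  -4]
  [  0,   0,   0,   0]
  [  0,   0,   0,   0]
Pivot columns: 1 → 1 pivot.
rank(A) = 1, so nullity(A) = 4 - 1 = 3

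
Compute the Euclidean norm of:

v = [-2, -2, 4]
4.899

||v||₂ = √((-2)² + (-2)² + (4)²) = √24 = 4.899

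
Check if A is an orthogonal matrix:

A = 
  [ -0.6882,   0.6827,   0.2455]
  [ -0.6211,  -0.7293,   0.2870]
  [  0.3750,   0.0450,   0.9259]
Yes

AᵀA = 
  [  1,   0,   0]
  [  0,   1,   0]
  [  0,   0,   0.9999]
≈ I (equal to I up to the 4-dp rounding of the entries)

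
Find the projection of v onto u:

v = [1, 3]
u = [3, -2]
v·u = (1)(3) + (3)(-2) = -3
u·u = (3)² + (-2)² = 13
proj_u(v) = (v·u / u·u) × u = (-3/13) × u

proj_u(v) = [-9/13, 6/13]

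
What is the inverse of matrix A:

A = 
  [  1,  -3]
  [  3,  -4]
det(A) = (1)(-4) - (-3)(3) = 5
For a 2×2 matrix, A⁻¹ = (1/det(A)) · [[d, -b], [-c, a]]
    = (1/5) · [[-4, 3], [-3, 1]]

A⁻¹ = 
  [-4/5,  3/5]
  [-3/5,  1/5]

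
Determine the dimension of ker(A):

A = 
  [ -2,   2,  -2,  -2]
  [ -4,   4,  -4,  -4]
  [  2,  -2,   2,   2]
nullity(A) = 3

Row reduce:
R2 → R2 - (2)·R1
R3 → R3 + (1)·R1
REF = 
  [ -2,   2,  -2,  -2]
  [  0,   0,   0,   0]
  [  0,   0,   0,   0]
Pivot columns: 1 → 1 pivot.
rank(A) = 1, so nullity(A) = 4 - 1 = 3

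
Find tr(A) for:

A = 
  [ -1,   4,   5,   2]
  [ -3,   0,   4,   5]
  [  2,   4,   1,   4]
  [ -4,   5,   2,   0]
0

tr(A) = -1 + 0 + 1 + 0 = 0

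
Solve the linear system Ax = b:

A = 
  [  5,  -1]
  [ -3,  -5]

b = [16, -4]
x = [3, -1]

Row reduce the augmented matrix [A|b]:
R2 → R2 + (3/5)·R1
REF = 
  [    5,    -1,    16]
  [    0, -28/5,  28/5]

Back-substitution:
x₂ = (28/5) / (-28/5) = -1
x₁ = (16 - (-1)(-1)) / 5 = 3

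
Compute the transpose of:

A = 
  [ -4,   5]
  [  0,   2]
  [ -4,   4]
Aᵀ = 
  [ -4,   0,  -4]
  [  5,   2,   4]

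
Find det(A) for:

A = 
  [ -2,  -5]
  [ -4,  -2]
-16

For a 2×2 matrix, det = ad - bc = (-2)(-2) - (-5)(-4) = -16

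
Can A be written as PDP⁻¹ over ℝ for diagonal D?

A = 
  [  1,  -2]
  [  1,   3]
No

tr(A) = 4, det(A) = 5
Characteristic polynomial: λ² - tr(A)λ + det(A) = λ² - 4λ + 5
λ² - 4λ + 5 = 0  ⇒  λ = (4 ± √((-4)² - 4·(5)))/2 = (4 ± √(-4))/2
  = 2 + i,  2 - i
Eigenvalues: 2 + i, 2 - i  (≈ 2 + 1i, 2 - 1i)
Has complex eigenvalues (not diagonalizable over ℝ).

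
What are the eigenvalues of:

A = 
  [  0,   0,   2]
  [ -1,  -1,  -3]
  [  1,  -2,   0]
λ = -3, 1 + √3, 1 - √3  (≈ -3, 2.732, -0.7321)

Characteristic polynomial: det(λI - A) = λ³ + λ² - 8λ - 6
Testing integer divisors of the constant term: p(-3) = 0, so (λ + 3) is a factor:
p(λ) = (λ + 3)(λ² - 2λ - 2)
λ² - 2λ - 2 = 0  ⇒  λ = (2 ± √((-2)² - 4·(-2)))/2 = (2 ± √(12))/2
  = 1 + √3,  1 - √3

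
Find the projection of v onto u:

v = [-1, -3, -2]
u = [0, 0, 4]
v·u = (-1)(0) + (-3)(0) + (-2)(4) = -8
u·u = (0)² + (0)² + (4)² = 16
proj_u(v) = (v·u / u·u) × u = (-8/16) × u = (-1/2) × u

proj_u(v) = [0, 0, -2]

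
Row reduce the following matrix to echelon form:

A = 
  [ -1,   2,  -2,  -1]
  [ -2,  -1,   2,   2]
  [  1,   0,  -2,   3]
Row operations:
R2 → R2 - (2)·R1
R3 → R3 + (1)·R1
R3 → R3 + (2/5)·R2

Resulting echelon form:
REF = 
  [  -1,    2,   -2,   -1]
  [   0,   -5,    6,    4]
  [   0,    0, -8/5, 18/5]

Rank = 3 (number of non-zero pivot rows).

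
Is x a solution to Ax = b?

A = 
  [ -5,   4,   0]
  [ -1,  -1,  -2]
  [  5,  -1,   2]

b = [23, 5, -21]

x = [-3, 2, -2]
Yes

Ax = [23, 5, -21] = b ✓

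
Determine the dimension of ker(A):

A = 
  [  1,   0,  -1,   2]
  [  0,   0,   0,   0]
nullity(A) = 3

Row reduce:
(no row operations needed)
REF = 
  [  1,   0,  -1,   2]
  [  0,   0,   0,   0]
Pivot columns: 1 → 1 pivot.
rank(A) = 1, so nullity(A) = 4 - 1 = 3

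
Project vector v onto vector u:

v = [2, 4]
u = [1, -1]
v·u = (2)(1) + (4)(-1) = -2
u·u = (1)² + (-1)² = 2
proj_u(v) = (v·u / u·u) × u = (-2/2) × u = (-1) × u

proj_u(v) = [-1, 1]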